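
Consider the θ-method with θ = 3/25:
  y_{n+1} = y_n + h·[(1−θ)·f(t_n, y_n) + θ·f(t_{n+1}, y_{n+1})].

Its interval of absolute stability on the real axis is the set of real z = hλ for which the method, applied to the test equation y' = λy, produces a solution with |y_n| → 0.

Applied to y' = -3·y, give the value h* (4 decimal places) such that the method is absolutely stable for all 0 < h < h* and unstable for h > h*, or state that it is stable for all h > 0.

On y'=λy, z=hλ:
  y_{n+1} = y_n + z·[22/25·y_n + 3/25·y_{n+1}] ⇒ (1 − 3/25z)y_{n+1} = (1 + 22/25z)y_n
  so R(z) = (1 + 22/25z)/(1 − 3/25z).

Need |R(x)|<1, x<0.
x=-0.7: |R|=0.3542
R=−1: 1+22/25x = −1+3/25x ⇒ -19/25x=2 ⇒ x=2/(-19/25)=-2.6316
Confirm numerically:
  x=-1.639: |R|=0.36962 <1
  x=-1.390: |R|=0.19129 <1
  x=-1.079: |R|=0.04469 <1
  x=-3.153: |R|=1.28750 >1
  x=-2.962: |R|=1.18527 >1
  x=-2.795: |R|=1.09301 >1
So |R|<1 on (-2.6316, 0).

(-2.6316,0); λ=-3 ⇒ h* = (50/19)/3 = 0.8772.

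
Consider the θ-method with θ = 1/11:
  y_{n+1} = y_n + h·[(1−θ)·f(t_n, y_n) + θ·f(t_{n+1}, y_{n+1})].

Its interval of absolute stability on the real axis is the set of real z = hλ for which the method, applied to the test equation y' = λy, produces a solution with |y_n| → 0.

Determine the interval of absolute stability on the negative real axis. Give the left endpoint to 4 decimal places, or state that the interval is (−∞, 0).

z∈(-2.4444,0).

Set f=λy, z=hλ:
  y_{n+1} = y_n + z·[10/11·y_n + 1/11·y_{n+1}] ⇒ (1 − 1/11z)y_{n+1} = (1 + 10/11z)y_n
  R(z) = (1 + 10/11z)/(1 − 1/11z).

Boundary: |R(x)|=1, x<0.
x=-0.63: |R|=0.4041
R=−1: 1+10/11x = −1+1/11x ⇒ -9/11x=2 ⇒ x=2/(-9/11)=-2.4444
Confirm numerically:
  x=-1.672: |R|=0.45139 <1
  x=-1.657: |R|=0.44007 <1
  x=-1.461: |R|=0.28970 <1
  x=-1.016: |R|=0.06991 <1
  x=-2.599: |R|=1.10229 >1
  x=-2.530: |R|=1.05691 >1
  x=-2.484: |R|=1.02640 >1
Interval (-2.4444, 0).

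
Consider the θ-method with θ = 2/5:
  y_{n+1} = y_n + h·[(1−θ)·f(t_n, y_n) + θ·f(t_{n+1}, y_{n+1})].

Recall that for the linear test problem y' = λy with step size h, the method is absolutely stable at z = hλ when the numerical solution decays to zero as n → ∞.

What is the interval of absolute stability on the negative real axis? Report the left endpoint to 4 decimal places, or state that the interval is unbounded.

(-10.0000, 0).

Set f=λy, z=hλ:
  y_{n+1} = y_n + z·[3/5·y_n + 2/5·y_{n+1}] ⇒ (1 − 2/5z)y_{n+1} = (1 + 3/5z)y_n
  ⇒ R(z) = (1 + 3/5z)/(1 − 2/5z).

Boundary: |R(x)|=1, x<0.
x=-0.67: |R|=0.4716
R=−1: 1+3/5x = −1+2/5x ⇒ -1/5x=2 ⇒ x=2/(-1/5)=-10.0000
Confirm numerically:
  x=-8.309: |R|=0.92178 <1
  x=-7.615: |R|=0.88211 <1
  x=-6.828: |R|=0.82997 <1
  x=-6.395: |R|=0.79736 <1
  x=-10.553: |R|=1.02118 >1
  x=-10.411: |R|=1.01592 >1
Stable set (-10.0000, 0).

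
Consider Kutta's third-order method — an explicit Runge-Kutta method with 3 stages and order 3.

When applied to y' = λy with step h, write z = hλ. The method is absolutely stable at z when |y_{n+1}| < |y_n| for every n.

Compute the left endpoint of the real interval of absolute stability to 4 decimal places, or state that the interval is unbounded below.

z* = -2.5127.

With y'=λy (z=hλ):
  order 3, 3-stage ⇒ R(z)=1+z+z^2/2+z^3/6
  (e.g. R(-0.49)=0.61044, |R|=0.61044)

Need |R(x)|<1, x<0.
x=-0.49: |R|=0.6104
|R(-2.81)|=1.5600 |R(-1.65)|=0.0374 |R(-0.55)|=0.5735
Bisect:
  x_lo=-3.2085 |R|=2.5662  x_hi=-0.2268 |R|=0.7970
  mid=-1.71764 |R|=0.08709 →hi
  mid=-2.46306 |R|=0.92016 →hi
  mid=-2.83577 |R|=1.61567 →lo
  mid=-2.64942 |R|=1.23927 →lo
  mid=-2.55624 |R|=1.07296 →lo
  mid=-2.50965 |R|=0.99492 →hi
  mid=-2.53295 |R|=1.03353 →lo
  mid=-2.52130 |R|=1.01412 →lo
  mid=-2.51548 |R|=1.00450 →lo
  ...
  [-2.51275,-2.51256] ⇒ x*=-2.5127
So |R|<1 on (-2.5127, 0).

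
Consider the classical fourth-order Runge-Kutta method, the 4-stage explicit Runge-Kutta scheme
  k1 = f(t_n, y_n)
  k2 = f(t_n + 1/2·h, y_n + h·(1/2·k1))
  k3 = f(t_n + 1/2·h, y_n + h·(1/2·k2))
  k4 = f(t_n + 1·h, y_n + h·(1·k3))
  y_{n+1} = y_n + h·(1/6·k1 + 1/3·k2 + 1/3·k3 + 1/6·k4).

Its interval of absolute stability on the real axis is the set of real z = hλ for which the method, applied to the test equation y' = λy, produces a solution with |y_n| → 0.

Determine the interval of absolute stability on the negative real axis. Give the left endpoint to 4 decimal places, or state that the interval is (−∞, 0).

(-2.7853, 0).

Test eqn y'=λy, z=hλ:
  order 4, 4-stage ⇒ R(z)=1+z+z^2/2+z^3/6+z^4/24
  (e.g. R(-1.36)=0.28810, |R|=0.28810)

Solve |R(x)|<1 on ℝ⁻.
x=-1.36: |R|=0.2881
|R(-2.67)|=0.8396 |R(-1.36)|=0.2881 |R(-0.75)|=0.4741
Bisect:
  x_lo=-3.6208 |R|=3.1844  x_hi=-0.0844 |R|=0.9190
  mid=-1.85262 |R|=0.29455 →hi
  mid=-2.73672 |R|=0.92921 →hi
  mid=-3.17877 |R|=1.77444 →lo
  mid=-2.95775 |R|=1.29270 →lo
  mid=-2.84724 |R|=1.09748 →lo
  mid=-2.79198 |R|=1.01013 →lo
  mid=-2.76435 |R|=0.96888 →hi
  ...
  [-2.78550,-2.78529] ⇒ x*=-2.7853
Interval (-2.7853, 0).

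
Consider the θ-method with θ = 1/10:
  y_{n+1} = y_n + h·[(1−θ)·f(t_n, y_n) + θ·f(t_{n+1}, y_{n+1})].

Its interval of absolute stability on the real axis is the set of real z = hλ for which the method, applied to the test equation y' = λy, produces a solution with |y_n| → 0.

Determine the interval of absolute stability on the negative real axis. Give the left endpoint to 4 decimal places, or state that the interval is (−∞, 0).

z∈(-2.5000,0).

With y'=λy (z=hλ):
  y_{n+1} = y_n + z·[9/10·y_n + 1/10·y_{n+1}] ⇒ (1 − 1/10z)y_{n+1} = (1 + 9/10z)y_n
  R(z) = (1 + 9/10z)/(1 − 1/10z).

Boundary: |R(x)|=1, x<0.
x=-1.39: |R|=0.2204
R=−1: 1+9/10x = −1+1/10x ⇒ -4/5x=2 ⇒ x=2/(-4/5)=-2.5000
Confirm numerically:
  x=-2.426: |R|=0.95236 <1
  x=-2.142: |R|=0.76412 <1
  x=-1.957: |R|=0.63670 <1
  x=-1.591: |R|=0.37262 <1
  x=-2.571: |R|=1.04518 >1
  x=-2.536: |R|=1.02297 >1
Interval (-2.5000, 0).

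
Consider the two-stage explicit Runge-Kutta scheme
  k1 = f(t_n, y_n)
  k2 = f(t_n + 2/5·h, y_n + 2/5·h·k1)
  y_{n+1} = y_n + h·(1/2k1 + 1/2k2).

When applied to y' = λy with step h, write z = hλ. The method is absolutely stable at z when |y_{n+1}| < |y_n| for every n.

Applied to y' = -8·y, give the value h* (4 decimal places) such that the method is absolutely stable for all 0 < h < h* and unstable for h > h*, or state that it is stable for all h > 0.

(-5.0000,0); λ=-8 ⇒ h* = (5)/8 = 0.6250.

Test eqn y'=λy, z=hλ:
  k1=λy_n ⇒ h·k1=z·y_n;  k2=λ(1+2/5z)y_n ⇒ h·k2=z(1+2/5z)y_n
  y_{n+1}/y_n = 1 + 1/2z + 1/2z(1+2/5z) = 1 + z + 1/5z²
  Hence R(z) = 1 + z + 1/5z².

Need |R(x)|<1, x<0.
x=-1.4: |R|=0.0080
R=1: x+1/5x²=0 ⇒ x=−5=-5.0000; min R=1−1/(4·1/5)=-0.2500>−1
Confirm numerically:
  x=-4.395: |R|=0.46821 <1
  x=-3.041: |R|=0.19146 <1
  x=-2.772: |R|=0.23520 <1
  x=-5.523: |R|=1.57771 >1
  x=-5.302: |R|=1.32024 >1
  x=-5.208: |R|=1.21665 >1
Interval (-5.0000, 0).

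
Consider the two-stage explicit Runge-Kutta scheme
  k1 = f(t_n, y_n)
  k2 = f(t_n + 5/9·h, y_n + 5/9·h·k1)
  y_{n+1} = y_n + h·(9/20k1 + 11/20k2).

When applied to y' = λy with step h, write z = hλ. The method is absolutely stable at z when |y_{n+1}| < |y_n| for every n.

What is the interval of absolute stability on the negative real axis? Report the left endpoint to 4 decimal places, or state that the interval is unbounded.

With y'=λy (z=hλ):
  k1=λy_n ⇒ h·k1=z·y_n;  k2=λ(1+5/9z)y_n ⇒ h·k2=z(1+5/9z)y_n
  y_{n+1}/y_n = 1 + 9/20z + 11/20z(1+5/9z) = 1 + z + 11/36z²
  ⇒ R(z) = 1 + z + 11/36z².

Boundary: |R(x)|=1, x<0.
x=-1.65: |R|=0.1819
R=1: x+11/36x²=0 ⇒ x=−36/11=-3.2727; min R=1−1/(4·11/36)=0.1818>−1
Confirm numerically:
  x=-3.137: |R|=0.86990 <1
  x=-3.104: |R|=0.83997 <1
  x=-2.056: |R|=0.23562 <1
  x=-2.012: |R|=0.22493 <1
  x=-3.803: |R|=1.61619 >1
  x=-3.392: |R|=1.12362 >1
Interval (-3.2727, 0).

z∈(-3.2727,0).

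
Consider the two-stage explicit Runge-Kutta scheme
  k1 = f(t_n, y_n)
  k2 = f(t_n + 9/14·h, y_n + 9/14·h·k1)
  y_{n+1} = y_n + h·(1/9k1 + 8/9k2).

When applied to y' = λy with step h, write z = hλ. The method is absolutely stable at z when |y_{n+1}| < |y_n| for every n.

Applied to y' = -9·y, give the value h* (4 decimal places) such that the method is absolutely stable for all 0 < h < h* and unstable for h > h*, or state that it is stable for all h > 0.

(-1.7500,0); λ=-9 ⇒ h* = (7/4)/9 = 0.1944.

On y'=λy, z=hλ:
  k1=λy_n ⇒ h·k1=z·y_n;  k2=λ(1+9/14z)y_n ⇒ h·k2=z(1+9/14z)y_n
  y_{n+1}/y_n = 1 + 1/9z + 8/9z(1+9/14z) = 1 + z + 4/7z²
  ⇒ R(z) = 1 + z + 4/7z².

Find x<0 with |R(x)|<1.
x=-1.75: |R|=1.0000
R=1: x+4/7x²=0 ⇒ x=−7/4=-1.7500; min R=1−1/(4·4/7)=0.5625>−1
Confirm numerically:
  x=-1.474: |R|=0.76753 <1
  x=-1.029: |R|=0.57605 <1
  x=-0.982: |R|=0.56904 <1
  x=-0.796: |R|=0.56607 <1
  x=-2.293: |R|=1.71149 >1
  x=-2.217: |R|=1.59162 >1
So |R|<1 on (-1.7500, 0).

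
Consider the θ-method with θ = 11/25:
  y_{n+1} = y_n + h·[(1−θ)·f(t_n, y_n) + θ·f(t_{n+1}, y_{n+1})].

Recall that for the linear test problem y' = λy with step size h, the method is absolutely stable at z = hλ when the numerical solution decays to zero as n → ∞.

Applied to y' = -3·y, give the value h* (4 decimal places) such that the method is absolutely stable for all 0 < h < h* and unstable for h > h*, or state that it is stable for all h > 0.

(-16.6667,0); λ=-3 ⇒ h* = (50/3)/3 = 5.5556.

On y'=λy, z=hλ:
  y_{n+1} = y_n + z·[14/25·y_n + 11/25·y_{n+1}] ⇒ (1 − 11/25z)y_{n+1} = (1 + 14/25z)y_n
  R(z) = (1 + 14/25z)/(1 − 11/25z).

Find x<0 with |R(x)|<1.
x=-0.99: |R|=0.3104
R=−1: 1+14/25x = −1+11/25x ⇒ -3/25x=2 ⇒ x=2/(-3/25)=-16.6667
Confirm numerically:
  x=-14.753: |R|=0.96935 <1
  x=-13.401: |R|=0.94318 <1
  x=-12.634: |R|=0.92622 <1
  x=-17.114: |R|=1.00629 >1
  x=-17.048: |R|=1.00538 >1
Stable set (-16.6667, 0).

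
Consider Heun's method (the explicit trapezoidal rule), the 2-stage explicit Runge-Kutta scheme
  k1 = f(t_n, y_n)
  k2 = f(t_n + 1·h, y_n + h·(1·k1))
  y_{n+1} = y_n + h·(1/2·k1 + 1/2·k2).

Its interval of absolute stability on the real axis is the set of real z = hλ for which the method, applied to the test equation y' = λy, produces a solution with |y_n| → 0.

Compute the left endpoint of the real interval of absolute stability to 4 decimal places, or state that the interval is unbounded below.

Set f=λy, z=hλ:
  order 2, 2-stage ⇒ R(z)=1+z+z^2/2
  (e.g. R(-1.22)=0.52420, |R|=0.52420)

Need |R(x)|<1, x<0.
x=-1.22: |R|=0.5242
|R(-2.05)|=1.0512 |R(-1.82)|=0.8362 |R(-1.44)|=0.5968
Bisect:
  x_lo=-2.6298 |R|=1.8281  x_hi=-0.1916 |R|=0.8268
  mid=-1.41070 |R|=0.58434 →hi
  mid=-2.02024 |R|=1.02045 →lo
  mid=-1.71547 |R|=0.75595 →hi
  mid=-1.86786 |R|=0.87659 →hi
  mid=-1.94405 |R|=0.94562 →hi
  mid=-1.98215 |R|=0.98231 →hi
  mid=-2.00120 |R|=1.00120 →lo
  mid=-1.99167 |R|=0.99171 →hi
  mid=-1.99643 |R|=0.99644 →hi
  mid=-1.99881 |R|=0.99882 →hi
  ...
  [-2.00001,-1.99986] ⇒ x*=-2.0000
So |R|<1 on (-2.0000, 0).

z* = -2.0000.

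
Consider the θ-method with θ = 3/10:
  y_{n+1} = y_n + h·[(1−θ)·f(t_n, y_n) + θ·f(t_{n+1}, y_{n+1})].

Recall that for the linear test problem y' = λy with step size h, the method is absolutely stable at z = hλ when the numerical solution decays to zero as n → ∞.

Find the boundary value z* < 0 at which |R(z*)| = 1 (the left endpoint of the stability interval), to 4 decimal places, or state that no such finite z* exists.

left endpoint -5.0000.

Test eqn y'=λy, z=hλ:
  y_{n+1} = y_n + z·[7/10·y_n + 3/10·y_{n+1}] ⇒ (1 − 3/10z)y_{n+1} = (1 + 7/10z)y_n
  so R(z) = (1 + 7/10z)/(1 − 3/10z).

Boundary: |R(x)|=1, x<0.
x=-0.84: |R|=0.3291
R=−1: 1+7/10x = −1+3/10x ⇒ -2/5x=2 ⇒ x=2/(-2/5)=-5.0000
Confirm numerically:
  x=-2.980: |R|=0.57339 <1
  x=-2.674: |R|=0.48374 <1
  x=-2.314: |R|=0.36584 <1
  x=-2.207: |R|=0.32784 <1
  x=-5.518: |R|=1.07803 >1
  x=-5.341: |R|=1.05242 >1
  x=-5.323: |R|=1.04975 >1
Interval (-5.0000, 0).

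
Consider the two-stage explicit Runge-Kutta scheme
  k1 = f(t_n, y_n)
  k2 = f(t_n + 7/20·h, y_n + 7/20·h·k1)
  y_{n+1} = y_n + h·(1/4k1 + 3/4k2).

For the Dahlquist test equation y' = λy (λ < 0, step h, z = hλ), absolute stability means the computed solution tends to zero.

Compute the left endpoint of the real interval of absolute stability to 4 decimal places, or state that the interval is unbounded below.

Test eqn y'=λy, z=hλ:
  k1=λy_n ⇒ h·k1=z·y_n;  k2=λ(1+7/20z)y_n ⇒ h·k2=z(1+7/20z)y_n
  y_{n+1}/y_n = 1 + 1/4z + 3/4z(1+7/20z) = 1 + z + 21/80z²
  ⇒ R(z) = 1 + z + 21/80z².

Boundary: |R(x)|=1, x<0.
x=-1.39: |R|=0.1172
R=1: x+21/80x²=0 ⇒ x=−80/21=-3.8095; min R=1−1/(4·21/80)=0.0476>−1
Confirm numerically:
  x=-3.546: |R|=0.75471 <1
  x=-2.313: |R|=0.09137 <1
  x=-1.906: |R|=0.04762 <1
  x=-4.405: |R|=1.68856 >1
  x=-4.336: |R|=1.59924 >1
  x=-4.283: |R|=1.53232 >1
Interval (-3.8095, 0).

z* = -3.8095.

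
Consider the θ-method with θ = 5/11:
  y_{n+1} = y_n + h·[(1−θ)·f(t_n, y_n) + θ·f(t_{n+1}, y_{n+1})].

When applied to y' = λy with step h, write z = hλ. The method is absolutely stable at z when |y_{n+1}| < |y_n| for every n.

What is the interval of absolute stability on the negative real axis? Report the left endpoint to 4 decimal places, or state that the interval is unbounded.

(-22.0000, 0).

On y'=λy, z=hλ:
  y_{n+1} = y_n + z·[6/11·y_n + 5/11·y_{n+1}] ⇒ (1 − 5/11z)y_{n+1} = (1 + 6/11z)y_n
  so R(z) = (1 + 6/11z)/(1 − 5/11z).

Find x<0 with |R(x)|<1.
x=-0.7: |R|=0.4690
R=−1: 1+6/11x = −1+5/11x ⇒ -1/11x=2 ⇒ x=2/(-1/11)=-22.0000
Confirm numerically:
  x=-17.912: |R|=0.95935 <1
  x=-15.292: |R|=0.92330 <1
  x=-10.605: |R|=0.82202 <1
  x=-22.510: |R|=1.00413 >1
  x=-22.248: |R|=1.00203 >1
So |R|<1 on (-22.0000, 0).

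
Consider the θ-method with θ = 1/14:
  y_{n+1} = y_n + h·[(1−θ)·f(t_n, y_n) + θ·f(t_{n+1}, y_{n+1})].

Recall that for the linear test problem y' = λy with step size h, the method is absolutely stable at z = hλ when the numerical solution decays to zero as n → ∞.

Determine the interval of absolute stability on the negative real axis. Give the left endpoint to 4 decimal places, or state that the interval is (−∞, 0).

Test eqn y'=λy, z=hλ:
  y_{n+1} = y_n + z·[13/14·y_n + 1/14·y_{n+1}] ⇒ (1 − 1/14z)y_{n+1} = (1 + 13/14z)y_n
  so R(z) = (1 + 13/14z)/(1 − 1/14z).

Solve |R(x)|<1 on ℝ⁻.
x=-0.88: |R|=0.1720
R=−1: 1+13/14x = −1+1/14x ⇒ -6/7x=2 ⇒ x=2/(-6/7)=-2.3333
Confirm numerically:
  x=-1.832: |R|=0.62001 <1
  x=-1.207: |R|=0.11120 <1
  x=-1.015: |R|=0.05361 <1
  x=-0.964: |R|=0.09810 <1
  x=-2.669: |R|=1.24165 >1
  x=-2.512: |R|=1.12984 >1
So |R|<1 on (-2.3333, 0).

z∈(-2.3333,0).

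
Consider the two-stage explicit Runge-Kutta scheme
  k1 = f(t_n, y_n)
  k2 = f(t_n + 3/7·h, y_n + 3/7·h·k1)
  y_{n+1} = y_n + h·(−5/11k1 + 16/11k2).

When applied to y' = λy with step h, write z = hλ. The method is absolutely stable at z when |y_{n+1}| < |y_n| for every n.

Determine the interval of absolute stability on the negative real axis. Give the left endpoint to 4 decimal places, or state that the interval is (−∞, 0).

z∈(-1.6042,0).

Test eqn y'=λy, z=hλ:
  k1=λy_n ⇒ h·k1=z·y_n;  k2=λ(1+3/7z)y_n ⇒ h·k2=z(1+3/7z)y_n
  y_{n+1}/y_n = 1 − 5/11z + 16/11z(1+3/7z) = 1 + z + 48/77z²
  Hence R(z) = 1 + z + 48/77z².

Solve |R(x)|<1 on ℝ⁻.
x=-1.71: |R|=1.1128
R=1: x+48/77x²=0 ⇒ x=−77/48=-1.6042; min R=1−1/(4·48/77)=0.5990>−1
Confirm numerically:
  x=-1.518: |R|=0.91846 <1
  x=-1.447: |R|=0.85823 <1
  x=-1.125: |R|=0.66396 <1
  x=-0.898: |R|=0.60469 <1
  x=-2.196: |R|=1.81018 >1
  x=-2.094: |R|=1.63940 >1
Interval (-1.6042, 0).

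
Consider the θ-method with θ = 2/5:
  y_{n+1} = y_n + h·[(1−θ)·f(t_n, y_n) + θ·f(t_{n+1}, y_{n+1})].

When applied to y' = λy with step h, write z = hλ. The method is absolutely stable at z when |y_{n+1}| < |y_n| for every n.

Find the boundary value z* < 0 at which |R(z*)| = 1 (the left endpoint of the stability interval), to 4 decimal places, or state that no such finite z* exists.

z* = -10.0000.

On y'=λy, z=hλ:
  y_{n+1} = y_n + z·[3/5·y_n + 2/5·y_{n+1}] ⇒ (1 − 2/5z)y_{n+1} = (1 + 3/5z)y_n
  R(z) = (1 + 3/5z)/(1 − 2/5z).

Need |R(x)|<1, x<0.
x=-0.61: |R|=0.5096
R=−1: 1+3/5x = −1+2/5x ⇒ -1/5x=2 ⇒ x=2/(-1/5)=-10.0000
Confirm numerically:
  x=-8.702: |R|=0.94206 <1
  x=-6.121: |R|=0.77503 <1
  x=-4.496: |R|=0.60663 <1
  x=-10.519: |R|=1.01993 >1
  x=-10.293: |R|=1.01145 >1
  x=-10.268: |R|=1.01049 >1
Stable set (-10.0000, 0).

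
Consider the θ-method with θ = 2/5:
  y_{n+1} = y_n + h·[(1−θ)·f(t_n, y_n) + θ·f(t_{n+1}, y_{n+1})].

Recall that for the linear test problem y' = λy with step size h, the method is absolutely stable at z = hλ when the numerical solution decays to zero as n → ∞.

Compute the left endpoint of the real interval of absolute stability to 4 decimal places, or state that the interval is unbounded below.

left endpoint -10.0000.

Test eqn y'=λy, z=hλ:
  y_{n+1} = y_n + z·[3/5·y_n + 2/5·y_{n+1}] ⇒ (1 − 2/5z)y_{n+1} = (1 + 3/5z)y_n
  so R(z) = (1 + 3/5z)/(1 − 2/5z).

Need |R(x)|<1, x<0.
x=-1.61: |R|=0.0207
R=−1: 1+3/5x = −1+2/5x ⇒ -1/5x=2 ⇒ x=2/(-1/5)=-10.0000
Confirm numerically:
  x=-8.618: |R|=0.93785 <1
  x=-8.440: |R|=0.92870 <1
  x=-6.793: |R|=0.82745 <1
  x=-6.637: |R|=0.81597 <1
  x=-10.341: |R|=1.01328 >1
  x=-10.159: |R|=1.00628 >1
  x=-10.029: |R|=1.00116 >1
Stable set (-10.0000, 0).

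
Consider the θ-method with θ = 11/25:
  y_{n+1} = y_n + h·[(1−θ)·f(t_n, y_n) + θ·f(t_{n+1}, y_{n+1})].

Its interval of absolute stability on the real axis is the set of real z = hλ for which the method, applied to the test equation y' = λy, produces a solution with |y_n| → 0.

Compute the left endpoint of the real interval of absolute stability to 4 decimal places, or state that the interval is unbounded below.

Set f=λy, z=hλ:
  y_{n+1} = y_n + z·[14/25·y_n + 11/25·y_{n+1}] ⇒ (1 − 11/25z)y_{n+1} = (1 + 14/25z)y_n
  Hence R(z) = (1 + 14/25z)/(1 − 11/25z).

Find x<0 with |R(x)|<1.
x=-0.31: |R|=0.7272
R=−1: 1+14/25x = −1+11/25x ⇒ -3/25x=2 ⇒ x=2/(-3/25)=-16.6667
Confirm numerically:
  x=-16.610: |R|=0.99918 <1
  x=-12.374: |R|=0.92007 <1
  x=-12.142: |R|=0.91439 <1
  x=-8.048: |R|=0.77225 <1
  x=-17.254: |R|=1.00820 >1
  x=-17.119: |R|=1.00636 >1
  x=-16.960: |R|=1.00416 >1
Interval (-16.6667, 0).

z* = -16.6667.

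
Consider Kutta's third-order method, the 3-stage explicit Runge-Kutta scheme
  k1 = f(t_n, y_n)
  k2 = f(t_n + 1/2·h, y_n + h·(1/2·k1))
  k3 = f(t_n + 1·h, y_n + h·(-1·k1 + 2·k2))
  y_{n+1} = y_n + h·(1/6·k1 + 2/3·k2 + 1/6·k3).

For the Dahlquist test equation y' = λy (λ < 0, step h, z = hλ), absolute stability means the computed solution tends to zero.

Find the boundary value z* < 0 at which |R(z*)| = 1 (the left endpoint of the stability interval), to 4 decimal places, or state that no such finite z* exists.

Test eqn y'=λy, z=hλ:
  order 3, 3-stage ⇒ R(z)=1+z+z^2/2+z^3/6
  (e.g. R(-0.66)=0.50988, |R|=0.50988)

Solve |R(x)|<1 on ℝ⁻.
x=-0.66: |R|=0.5099
|R(-2.53)|=1.0286 |R(-2.44)|=0.8843 |R(-1.91)|=0.2473
Bisect:
  x_lo=-2.9766 |R|=1.9421  x_hi=-0.1557 |R|=0.8558
  mid=-1.56614 |R|=0.02002 →hi
  mid=-2.27137 |R|=0.64486 →hi
  mid=-2.62399 |R|=1.19250 →lo
  mid=-2.44768 |R|=0.89618 →hi
  mid=-2.53583 |R|=1.03837 →lo
  mid=-2.49176 |R|=0.96582 →hi
  mid=-2.51380 |R|=1.00173 →lo
  ...
  [-2.51276,-2.51259] ⇒ x*=-2.5127
So |R|<1 on (-2.5127, 0).

left endpoint -2.5127.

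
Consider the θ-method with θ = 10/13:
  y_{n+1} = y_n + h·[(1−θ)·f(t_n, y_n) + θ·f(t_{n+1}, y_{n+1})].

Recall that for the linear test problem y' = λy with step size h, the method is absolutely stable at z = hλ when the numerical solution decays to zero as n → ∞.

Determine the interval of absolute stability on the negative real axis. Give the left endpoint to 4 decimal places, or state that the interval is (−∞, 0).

On y'=λy, z=hλ:
  y_{n+1} = y_n + z·[3/13·y_n + 10/13·y_{n+1}] ⇒ (1 − 10/13z)y_{n+1} = (1 + 3/13z)y_n
  ⇒ R(z) = (1 + 3/13z)/(1 − 10/13z).

Solve |R(x)|<1 on ℝ⁻.
x=-1.54: |R|=0.2951
x=-2: |R|=0.2121
x=-10: |R|=0.1504
x=-100: |R|=0.2833
θ=10/13≥1/2 ⇒ |1+3/13x|<|1−10/13x| ∀x<0 ⇒ interval (−∞,0).

interval (−∞, 0).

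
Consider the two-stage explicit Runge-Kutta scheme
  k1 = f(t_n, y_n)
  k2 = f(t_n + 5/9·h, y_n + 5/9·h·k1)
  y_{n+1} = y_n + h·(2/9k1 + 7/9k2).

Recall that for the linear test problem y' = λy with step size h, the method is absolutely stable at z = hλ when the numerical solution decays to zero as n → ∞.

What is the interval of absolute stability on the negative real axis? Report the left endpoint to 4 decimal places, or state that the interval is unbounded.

z∈(-2.3143,0).

On y'=λy, z=hλ:
  k1=λy_n ⇒ h·k1=z·y_n;  k2=λ(1+5/9z)y_n ⇒ h·k2=z(1+5/9z)y_n
  y_{n+1}/y_n = 1 + 2/9z + 7/9z(1+5/9z) = 1 + z + 35/81z²
  R(z) = 1 + z + 35/81z².

Find x<0 with |R(x)|<1.
x=-1.28: |R|=0.4280
R=1: x+35/81x²=0 ⇒ x=−81/35=-2.3143; min R=1−1/(4·35/81)=0.4214>−1
Confirm numerically:
  x=-1.962: |R|=0.70134 <1
  x=-1.947: |R|=0.69100 <1
  x=-1.923: |R|=0.67487 <1
  x=-0.938: |R|=0.44218 <1
  x=-2.720: |R|=1.47684 >1
  x=-2.587: |R|=1.30485 >1
Interval (-2.3143, 0).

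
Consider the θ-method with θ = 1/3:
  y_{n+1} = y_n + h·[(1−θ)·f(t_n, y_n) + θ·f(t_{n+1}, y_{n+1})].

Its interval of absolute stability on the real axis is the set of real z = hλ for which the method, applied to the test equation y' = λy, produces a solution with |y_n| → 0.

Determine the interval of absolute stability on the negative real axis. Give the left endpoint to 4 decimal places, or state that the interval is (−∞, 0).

z∈(-6.0000,0).

Test eqn y'=λy, z=hλ:
  y_{n+1} = y_n + z·[2/3·y_n + 1/3·y_{n+1}] ⇒ (1 − 1/3z)y_{n+1} = (1 + 2/3z)y_n
  Hence R(z) = (1 + 2/3z)/(1 − 1/3z).

Boundary: |R(x)|=1, x<0.
x=-1.59: |R|=0.0392
R=−1: 1+2/3x = −1+1/3x ⇒ -1/3x=2 ⇒ x=2/(-1/3)=-6.0000
Confirm numerically:
  x=-5.793: |R|=0.97646 <1
  x=-4.959: |R|=0.86920 <1
  x=-4.924: |R|=0.86421 <1
  x=-6.512: |R|=1.05383 >1
  x=-6.449: |R|=1.04752 >1
  x=-6.397: |R|=1.04225 >1
Interval (-6.0000, 0).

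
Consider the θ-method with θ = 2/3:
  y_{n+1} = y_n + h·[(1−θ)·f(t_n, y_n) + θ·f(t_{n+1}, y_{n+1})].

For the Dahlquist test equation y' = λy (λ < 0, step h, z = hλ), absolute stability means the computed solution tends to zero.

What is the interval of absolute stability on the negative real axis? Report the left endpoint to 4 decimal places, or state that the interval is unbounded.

(−∞, 0) — no finite endpoint.

On y'=λy, z=hλ:
  y_{n+1} = y_n + z·[1/3·y_n + 2/3·y_{n+1}] ⇒ (1 − 2/3z)y_{n+1} = (1 + 1/3z)y_n
  ⇒ R(z) = (1 + 1/3z)/(1 − 2/3z).

Boundary: |R(x)|=1, x<0.
x=-1.57: |R|=0.2329
x=-2: |R|=0.1429
x=-10: |R|=0.3043
x=-100: |R|=0.4778
θ=2/3≥1/2 ⇒ |1+1/3x|<|1−2/3x| ∀x<0 ⇒ interval (−∞,0).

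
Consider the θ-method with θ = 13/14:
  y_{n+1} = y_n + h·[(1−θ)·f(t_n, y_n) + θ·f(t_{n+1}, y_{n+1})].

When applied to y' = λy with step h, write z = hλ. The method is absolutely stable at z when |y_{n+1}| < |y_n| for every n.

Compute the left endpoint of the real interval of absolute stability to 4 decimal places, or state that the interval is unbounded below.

unbounded; (−∞, 0).

On y'=λy, z=hλ:
  y_{n+1} = y_n + z·[1/14·y_n + 13/14·y_{n+1}] ⇒ (1 − 13/14z)y_{n+1} = (1 + 1/14z)y_n
  Hence R(z) = (1 + 1/14z)/(1 − 13/14z).

Solve |R(x)|<1 on ℝ⁻.
x=-1.2: |R|=0.4324
x=-2: |R|=0.3000
x=-10: |R|=0.0278
x=-100: |R|=0.0654
θ=13/14≥1/2 ⇒ |1+1/14x|<|1−13/14x| ∀x<0 ⇒ unbounded interval.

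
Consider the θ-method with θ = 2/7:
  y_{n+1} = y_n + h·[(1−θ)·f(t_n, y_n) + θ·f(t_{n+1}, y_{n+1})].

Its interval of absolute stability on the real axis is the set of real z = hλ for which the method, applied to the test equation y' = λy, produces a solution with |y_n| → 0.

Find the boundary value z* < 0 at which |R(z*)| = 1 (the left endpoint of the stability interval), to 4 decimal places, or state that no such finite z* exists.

With y'=λy (z=hλ):
  y_{n+1} = y_n + z·[5/7·y_n + 2/7·y_{n+1}] ⇒ (1 − 2/7z)y_{n+1} = (1 + 5/7z)y_n
  Hence R(z) = (1 + 5/7z)/(1 − 2/7z).

Solve |R(x)|<1 on ℝ⁻.
x=-1.28: |R|=0.0628
R=−1: 1+5/7x = −1+2/7x ⇒ -3/7x=2 ⇒ x=2/(-3/7)=-4.6667
Confirm numerically:
  x=-4.467: |R|=0.96241 <1
  x=-2.905: |R|=0.58743 <1
  x=-2.358: |R|=0.40884 <1
  x=-2.295: |R|=0.38611 <1
  x=-5.150: |R|=1.08382 >1
  x=-5.093: |R|=1.07442 >1
  x=-4.840: |R|=1.03118 >1
Stable set (-4.6667, 0).

left endpoint -4.6667.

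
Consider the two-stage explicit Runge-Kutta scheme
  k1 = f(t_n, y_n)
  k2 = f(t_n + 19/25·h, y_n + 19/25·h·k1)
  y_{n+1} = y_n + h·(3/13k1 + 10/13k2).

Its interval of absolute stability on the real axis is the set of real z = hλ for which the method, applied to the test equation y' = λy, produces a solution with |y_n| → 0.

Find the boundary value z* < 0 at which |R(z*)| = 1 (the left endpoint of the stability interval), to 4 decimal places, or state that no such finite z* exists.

left endpoint -1.7105.

Test eqn y'=λy, z=hλ:
  k1=λy_n ⇒ h·k1=z·y_n;  k2=λ(1+19/25z)y_n ⇒ h·k2=z(1+19/25z)y_n
  y_{n+1}/y_n = 1 + 3/13z + 10/13z(1+19/25z) = 1 + z + 38/65z²
  ⇒ R(z) = 1 + z + 38/65z².

Find x<0 with |R(x)|<1.
x=-0.32: |R|=0.7399
R=1: x+38/65x²=0 ⇒ x=−65/38=-1.7105; min R=1−1/(4·38/65)=0.5724>−1
Confirm numerically:
  x=-1.628: |R|=0.92146 <1
  x=-1.438: |R|=0.77089 <1
  x=-1.388: |R|=0.73829 <1
  x=-1.286: |R|=0.68083 <1
  x=-2.227: |R|=1.67242 >1
  x=-2.192: |R|=1.61700 >1
  x=-1.919: |R|=1.23388 >1
Interval (-1.7105, 0).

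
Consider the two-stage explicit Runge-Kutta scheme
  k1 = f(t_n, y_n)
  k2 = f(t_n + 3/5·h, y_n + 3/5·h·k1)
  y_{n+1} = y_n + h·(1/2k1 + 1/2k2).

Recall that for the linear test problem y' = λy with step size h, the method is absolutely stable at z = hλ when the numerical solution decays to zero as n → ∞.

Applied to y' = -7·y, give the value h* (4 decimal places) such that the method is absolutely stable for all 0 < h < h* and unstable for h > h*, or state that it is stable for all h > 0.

Test eqn y'=λy, z=hλ:
  k1=λy_n ⇒ h·k1=z·y_n;  k2=λ(1+3/5z)y_n ⇒ h·k2=z(1+3/5z)y_n
  y_{n+1}/y_n = 1 + 1/2z + 1/2z(1+3/5z) = 1 + z + 3/10z²
  ⇒ R(z) = 1 + z + 3/10z².

Need |R(x)|<1, x<0.
x=-1.26: |R|=0.2163
R=1: x+3/10x²=0 ⇒ x=−10/3=-3.3333; min R=1−1/(4·3/10)=0.1667>−1
Confirm numerically:
  x=-3.264: |R|=0.93211 <1
  x=-2.788: |R|=0.54388 <1
  x=-1.873: |R|=0.17944 <1
  x=-1.843: |R|=0.17599 <1
  x=-3.789: |R|=1.51796 >1
  x=-3.660: |R|=1.35868 >1
  x=-3.519: |R|=1.19601 >1
Stable set (-3.3333, 0).

(-3.3333,0); λ=-7 ⇒ h* = (10/3)/7 = 0.4762.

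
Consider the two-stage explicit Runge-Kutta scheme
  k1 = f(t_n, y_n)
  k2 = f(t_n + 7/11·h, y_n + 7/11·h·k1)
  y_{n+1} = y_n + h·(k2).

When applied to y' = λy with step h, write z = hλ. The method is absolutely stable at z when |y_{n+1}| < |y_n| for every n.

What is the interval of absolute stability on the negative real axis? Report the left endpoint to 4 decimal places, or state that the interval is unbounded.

With y'=λy (z=hλ):
  k1=λy_n ⇒ h·k1=z·y_n;  k2=λ(1+7/11z)y_n ⇒ h·k2=z(1+7/11z)y_n
  y_{n+1}/y_n = 1 + z(1+7/11z) = 1 + z + 7/11z²
  Hence R(z) = 1 + z + 7/11z².

Need |R(x)|<1, x<0.
x=-0.74: |R|=0.6085
R=1: x+7/11x²=0 ⇒ x=−11/7=-1.5714; min R=1−1/(4·7/11)=0.6071>−1
Confirm numerically:
  x=-1.253: |R|=0.74610 <1
  x=-1.197: |R|=0.71479 <1
  x=-0.669: |R|=0.61581 <1
  x=-1.840: |R|=1.31447 >1
  x=-1.786: |R|=1.24387 >1
Stable set (-1.5714, 0).

z∈(-1.5714,0).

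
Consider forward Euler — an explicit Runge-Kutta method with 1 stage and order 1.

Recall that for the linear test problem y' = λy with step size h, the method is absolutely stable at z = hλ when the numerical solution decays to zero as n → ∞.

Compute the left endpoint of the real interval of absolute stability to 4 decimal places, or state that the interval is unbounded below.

With y'=λy (z=hλ):
  order 1, 1-stage ⇒ R(z)=1+z
  (e.g. R(-1.67)=-0.67000, |R|=0.67000)

Find x<0 with |R(x)|<1.
x=-1.67: |R|=0.6700
|R(-2.21)|=1.2100 |R(-2.13)|=1.1300 |R(-0.51)|=0.4900
Bisect:
  x_lo=-2.8188 |R|=1.8188  x_hi=-0.1881 |R|=0.8119
  mid=-1.50344 |R|=0.50344 →hi
  mid=-2.16111 |R|=1.16111 →lo
  mid=-1.83227 |R|=0.83227 →hi
  mid=-1.99669 |R|=0.99669 →hi
  mid=-2.07890 |R|=1.07890 →lo
  mid=-2.03779 |R|=1.03779 →lo
  mid=-2.01724 |R|=1.01724 →lo
  mid=-2.00697 |R|=1.00697 →lo
  mid=-2.00183 |R|=1.00183 →lo
  ...
  [-2.00006,-1.99990] ⇒ x*=-2.0000
Stable set (-2.0000, 0).

left endpoint -2.0000.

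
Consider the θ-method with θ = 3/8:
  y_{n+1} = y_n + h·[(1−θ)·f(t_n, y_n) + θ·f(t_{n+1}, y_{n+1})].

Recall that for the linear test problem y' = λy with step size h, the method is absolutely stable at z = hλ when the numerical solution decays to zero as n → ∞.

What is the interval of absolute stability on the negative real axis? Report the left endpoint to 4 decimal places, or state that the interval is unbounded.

(-8.0000, 0).

On y'=λy, z=hλ:
  y_{n+1} = y_n + z·[5/8·y_n + 3/8·y_{n+1}] ⇒ (1 − 3/8z)y_{n+1} = (1 + 5/8z)y_n
  Hence R(z) = (1 + 5/8z)/(1 − 3/8z).

Find x<0 with |R(x)|<1.
x=-1.33: |R|=0.1126
R=−1: 1+5/8x = −1+3/8x ⇒ -1/4x=2 ⇒ x=2/(-1/4)=-8.0000
Confirm numerically:
  x=-6.921: |R|=0.92497 <1
  x=-6.706: |R|=0.90796 <1
  x=-6.454: |R|=0.88700 <1
  x=-5.484: |R|=0.79421 <1
  x=-8.581: |R|=1.03444 >1
  x=-8.503: |R|=1.03002 >1
Interval (-8.0000, 0).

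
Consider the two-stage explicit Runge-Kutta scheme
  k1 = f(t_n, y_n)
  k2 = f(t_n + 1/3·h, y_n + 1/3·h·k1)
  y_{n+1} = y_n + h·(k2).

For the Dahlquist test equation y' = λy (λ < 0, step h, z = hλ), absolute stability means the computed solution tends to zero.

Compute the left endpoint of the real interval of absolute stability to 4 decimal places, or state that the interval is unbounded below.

z* = -3.0000.

With y'=λy (z=hλ):
  k1=λy_n ⇒ h·k1=z·y_n;  k2=λ(1+1/3z)y_n ⇒ h·k2=z(1+1/3z)y_n
  y_{n+1}/y_n = 1 + z(1+1/3z) = 1 + z + 1/3z²
  R(z) = 1 + z + 1/3z².

Boundary: |R(x)|=1, x<0.
x=-0.56: |R|=0.5445
R=1: x+1/3x²=0 ⇒ x=−3=-3.0000; min R=1−1/(4·1/3)=0.2500>−1
Confirm numerically:
  x=-2.001: |R|=0.33367 <1
  x=-1.696: |R|=0.26281 <1
  x=-1.348: |R|=0.25770 <1
  x=-3.473: |R|=1.54758 >1
  x=-3.376: |R|=1.42313 >1
Interval (-3.0000, 0).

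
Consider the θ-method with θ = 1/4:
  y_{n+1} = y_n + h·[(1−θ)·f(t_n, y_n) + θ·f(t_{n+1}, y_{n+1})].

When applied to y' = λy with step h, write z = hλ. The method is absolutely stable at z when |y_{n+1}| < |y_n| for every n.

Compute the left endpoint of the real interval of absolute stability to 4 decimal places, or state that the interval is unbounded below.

Set f=λy, z=hλ:
  y_{n+1} = y_n + z·[3/4·y_n + 1/4·y_{n+1}] ⇒ (1 − 1/4z)y_{n+1} = (1 + 3/4z)y_n
  Hence R(z) = (1 + 3/4z)/(1 − 1/4z).

Solve |R(x)|<1 on ℝ⁻.
x=-0.96: |R|=0.2258
R=−1: 1+3/4x = −1+1/4x ⇒ -1/2x=2 ⇒ x=2/(-1/2)=-4.0000
Confirm numerically:
  x=-2.872: |R|=0.67171 <1
  x=-2.841: |R|=0.66116 <1
  x=-2.197: |R|=0.41811 <1
  x=-1.695: |R|=0.19052 <1
  x=-4.516: |R|=1.12118 >1
  x=-4.047: |R|=1.01168 >1
So |R|<1 on (-4.0000, 0).

left endpoint -4.0000.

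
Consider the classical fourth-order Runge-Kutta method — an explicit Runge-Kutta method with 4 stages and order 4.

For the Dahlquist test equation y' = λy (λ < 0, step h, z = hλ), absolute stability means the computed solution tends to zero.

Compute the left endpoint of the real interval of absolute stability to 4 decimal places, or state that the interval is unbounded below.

left endpoint -2.7853.

Set f=λy, z=hλ:
  order 4, 4-stage ⇒ R(z)=1+z+z^2/2+z^3/6+z^4/24
  (e.g. R(-0.92)=0.40327, |R|=0.40327)

Solve |R(x)|<1 on ℝ⁻.
x=-0.92: |R|=0.4033
|R(-2.4)|=0.5584 |R(-1.98)|=0.3269 |R(-0.7)|=0.4978
Bisect:
  x_lo=-3.2570 |R|=1.9774  x_hi=-0.3577 |R|=0.6994
  mid=-1.80733 |R|=0.28654 →hi
  mid=-2.53216 |R|=0.68078 →hi
  mid=-2.89458 |R|=1.17766 →lo
  mid=-2.71337 |R|=0.89687 →hi
  mid=-2.80397 |R|=1.02853 →lo
  mid=-2.75867 |R|=0.96060 →hi
  mid=-2.78132 |R|=0.99403 →hi
  mid=-2.79265 |R|=1.01115 →lo
  mid=-2.78699 |R|=1.00255 →lo
  mid=-2.78415 |R|=0.99828 →hi
  ...
  [-2.78539,-2.78522] ⇒ x*=-2.7853
Interval (-2.7853, 0).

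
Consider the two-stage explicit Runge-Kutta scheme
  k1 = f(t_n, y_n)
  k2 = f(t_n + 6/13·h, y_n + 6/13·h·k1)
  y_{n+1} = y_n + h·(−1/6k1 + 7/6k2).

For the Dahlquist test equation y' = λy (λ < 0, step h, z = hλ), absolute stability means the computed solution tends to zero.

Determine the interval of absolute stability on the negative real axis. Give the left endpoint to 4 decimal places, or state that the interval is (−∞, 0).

(-1.8571, 0).

With y'=λy (z=hλ):
  k1=λy_n ⇒ h·k1=z·y_n;  k2=λ(1+6/13z)y_n ⇒ h·k2=z(1+6/13z)y_n
  y_{n+1}/y_n = 1 − 1/6z + 7/6z(1+6/13z) = 1 + z + 7/13z²
  Hence R(z) = 1 + z + 7/13z².

Solve |R(x)|<1 on ℝ⁻.
x=-0.42: |R|=0.6750
R=1: x+7/13x²=0 ⇒ x=−13/7=-1.8571; min R=1−1/(4·7/13)=0.5357>−1
Confirm numerically:
  x=-1.456: |R|=0.68550 <1
  x=-1.408: |R|=0.65948 <1
  x=-0.790: |R|=0.54605 <1
  x=-2.413: |R|=1.72223 >1
  x=-1.964: |R|=1.11301 >1
  x=-1.934: |R|=1.08004 >1
So |R|<1 on (-1.8571, 0).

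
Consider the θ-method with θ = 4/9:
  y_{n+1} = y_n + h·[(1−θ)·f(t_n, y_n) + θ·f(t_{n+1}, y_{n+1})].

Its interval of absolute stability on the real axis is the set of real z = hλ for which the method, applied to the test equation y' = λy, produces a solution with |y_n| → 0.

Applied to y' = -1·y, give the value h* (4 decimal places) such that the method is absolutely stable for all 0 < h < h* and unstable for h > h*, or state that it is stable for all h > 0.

(-18.0000,0); λ=-1 ⇒ h* = (18)/1 = 18.0000.

With y'=λy (z=hλ):
  y_{n+1} = y_n + z·[5/9·y_n + 4/9·y_{n+1}] ⇒ (1 − 4/9z)y_{n+1} = (1 + 5/9z)y_n
  R(z) = (1 + 5/9z)/(1 − 4/9z).

Solve |R(x)|<1 on ℝ⁻.
x=-1.39: |R|=0.1408
R=−1: 1+5/9x = −1+4/9x ⇒ -1/9x=2 ⇒ x=2/(-1/9)=-18.0000
Confirm numerically:
  x=-17.168: |R|=0.98929 <1
  x=-15.718: |R|=0.96825 <1
  x=-14.649: |R|=0.95043 <1
  x=-7.256: |R|=0.71744 <1
  x=-18.314: |R|=1.00382 >1
  x=-18.232: |R|=1.00283 >1
Interval (-18.0000, 0).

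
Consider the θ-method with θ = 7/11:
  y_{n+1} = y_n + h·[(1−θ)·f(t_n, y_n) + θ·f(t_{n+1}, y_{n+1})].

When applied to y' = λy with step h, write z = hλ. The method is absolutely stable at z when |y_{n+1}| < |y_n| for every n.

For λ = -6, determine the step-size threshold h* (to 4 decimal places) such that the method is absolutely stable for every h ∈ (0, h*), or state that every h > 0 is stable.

On y'=λy, z=hλ:
  y_{n+1} = y_n + z·[4/11·y_n + 7/11·y_{n+1}] ⇒ (1 − 7/11z)y_{n+1} = (1 + 4/11z)y_n
  R(z) = (1 + 4/11z)/(1 − 7/11z).

Boundary: |R(x)|=1, x<0.
x=-0.7: |R|=0.5157
x=-2: |R|=0.1200
x=-10: |R|=0.3580
x=-100: |R|=0.5471
θ=7/11≥1/2 ⇒ |1+4/11x|<|1−7/11x| ∀x<0 ⇒ unbounded interval.

interval (−∞, 0). Any h>0 works for λ=-6.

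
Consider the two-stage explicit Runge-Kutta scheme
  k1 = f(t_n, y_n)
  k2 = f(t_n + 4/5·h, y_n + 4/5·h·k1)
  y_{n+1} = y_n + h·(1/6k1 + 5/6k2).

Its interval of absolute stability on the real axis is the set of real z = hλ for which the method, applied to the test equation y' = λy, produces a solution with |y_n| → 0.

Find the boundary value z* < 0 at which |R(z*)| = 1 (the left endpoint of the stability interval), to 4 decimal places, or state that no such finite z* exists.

Set f=λy, z=hλ:
  k1=λy_n ⇒ h·k1=z·y_n;  k2=λ(1+4/5z)y_n ⇒ h·k2=z(1+4/5z)y_n
  y_{n+1}/y_n = 1 + 1/6z + 5/6z(1+4/5z) = 1 + z + 2/3z²
  Hence R(z) = 1 + z + 2/3z².

Find x<0 with |R(x)|<1.
x=-1.3: |R|=0.8267
R=1: x+2/3x²=0 ⇒ x=−3/2=-1.5000; min R=1−1/(4·2/3)=0.6250>−1
Confirm numerically:
  x=-1.442: |R|=0.94424 <1
  x=-1.432: |R|=0.93508 <1
  x=-0.819: |R|=0.62817 <1
  x=-0.699: |R|=0.62673 <1
  x=-2.059: |R|=1.76732 >1
  x=-1.525: |R|=1.02542 >1
Interval (-1.5000, 0).

z* = -1.5000.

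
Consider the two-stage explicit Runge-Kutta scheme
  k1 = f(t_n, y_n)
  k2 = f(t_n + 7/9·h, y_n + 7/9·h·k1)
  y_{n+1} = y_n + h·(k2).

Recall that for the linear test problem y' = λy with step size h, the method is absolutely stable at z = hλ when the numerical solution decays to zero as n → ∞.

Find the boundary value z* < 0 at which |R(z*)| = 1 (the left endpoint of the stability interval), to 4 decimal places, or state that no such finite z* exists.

z* = -1.2857.

Set f=λy, z=hλ:
  k1=λy_n ⇒ h·k1=z·y_n;  k2=λ(1+7/9z)y_n ⇒ h·k2=z(1+7/9z)y_n
  y_{n+1}/y_n = 1 + z(1+7/9z) = 1 + z + 7/9z²
  R(z) = 1 + z + 7/9z².

Boundary: |R(x)|=1, x<0.
x=-0.48: |R|=0.6992
R=1: x+7/9x²=0 ⇒ x=−9/7=-1.2857; min R=1−1/(4·7/9)=0.6786>−1
Confirm numerically:
  x=-1.151: |R|=0.87940 <1
  x=-0.837: |R|=0.70789 <1
  x=-0.567: |R|=0.68305 <1
  x=-1.589: |R|=1.37483 >1
  x=-1.471: |R|=1.21199 >1
Interval (-1.2857, 0).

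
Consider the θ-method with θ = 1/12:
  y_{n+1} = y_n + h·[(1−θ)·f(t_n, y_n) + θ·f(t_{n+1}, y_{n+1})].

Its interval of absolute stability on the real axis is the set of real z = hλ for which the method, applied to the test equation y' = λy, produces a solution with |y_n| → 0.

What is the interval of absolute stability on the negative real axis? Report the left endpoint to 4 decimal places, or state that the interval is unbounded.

On y'=λy, z=hλ:
  y_{n+1} = y_n + z·[11/12·y_n + 1/12·y_{n+1}] ⇒ (1 − 1/12z)y_{n+1} = (1 + 11/12z)y_n
  ⇒ R(z) = (1 + 11/12z)/(1 − 1/12z).

Boundary: |R(x)|=1, x<0.
x=-0.32: |R|=0.6883
R=−1: 1+11/12x = −1+1/12x ⇒ -5/6x=2 ⇒ x=2/(-5/6)=-2.4000
Confirm numerically:
  x=-1.969: |R|=0.69146 <1
  x=-1.594: |R|=0.40709 <1
  x=-1.294: |R|=0.16805 <1
  x=-2.567: |R|=1.11464 >1
  x=-2.522: |R|=1.08401 >1
  x=-2.425: |R|=1.01733 >1
Stable set (-2.4000, 0).

z∈(-2.4000,0).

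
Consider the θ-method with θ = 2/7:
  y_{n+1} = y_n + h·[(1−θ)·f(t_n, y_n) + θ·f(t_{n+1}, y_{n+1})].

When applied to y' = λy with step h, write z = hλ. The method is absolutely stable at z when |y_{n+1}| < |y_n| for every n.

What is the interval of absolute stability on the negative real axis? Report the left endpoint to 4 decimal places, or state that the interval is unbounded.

On y'=λy, z=hλ:
  y_{n+1} = y_n + z·[5/7·y_n + 2/7·y_{n+1}] ⇒ (1 − 2/7z)y_{n+1} = (1 + 5/7z)y_n
  ⇒ R(z) = (1 + 5/7z)/(1 − 2/7z).

Find x<0 with |R(x)|<1.
x=-1.6: |R|=0.0980
R=−1: 1+5/7x = −1+2/7x ⇒ -3/7x=2 ⇒ x=2/(-3/7)=-4.6667
Confirm numerically:
  x=-3.103: |R|=0.64478 <1
  x=-2.913: |R|=0.58982 <1
  x=-2.659: |R|=0.51104 <1
  x=-4.997: |R|=1.05831 >1
  x=-4.933: |R|=1.04737 >1
  x=-4.729: |R|=1.01136 >1
So |R|<1 on (-4.6667, 0).

z∈(-4.6667,0).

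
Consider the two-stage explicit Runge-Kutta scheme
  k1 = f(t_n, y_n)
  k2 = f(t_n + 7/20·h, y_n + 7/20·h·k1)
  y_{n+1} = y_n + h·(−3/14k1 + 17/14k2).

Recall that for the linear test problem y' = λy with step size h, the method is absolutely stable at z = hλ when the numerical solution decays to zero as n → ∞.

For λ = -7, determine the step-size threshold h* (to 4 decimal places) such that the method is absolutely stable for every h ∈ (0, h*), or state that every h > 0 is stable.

On y'=λy, z=hλ:
  k1=λy_n ⇒ h·k1=z·y_n;  k2=λ(1+7/20z)y_n ⇒ h·k2=z(1+7/20z)y_n
  y_{n+1}/y_n = 1 − 3/14z + 17/14z(1+7/20z) = 1 + z + 17/40z²
  so R(z) = 1 + z + 17/40z².

Solve |R(x)|<1 on ℝ⁻.
x=-1.08: |R|=0.4157
R=1: x+17/40x²=0 ⇒ x=−40/17=-2.3529; min R=1−1/(4·17/40)=0.4118>−1
Confirm numerically:
  x=-2.053: |R|=0.73829 <1
  x=-2.024: |R|=0.71704 <1
  x=-1.874: |R|=0.61855 <1
  x=-1.064: |R|=0.41714 <1
  x=-2.918: |R|=1.70076 >1
  x=-2.838: |R|=1.58505 >1
  x=-2.521: |R|=1.18006 >1
So |R|<1 on (-2.3529, 0).

(-2.3529,0); λ=-7 ⇒ h* = (40/17)/7 = 0.3361.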